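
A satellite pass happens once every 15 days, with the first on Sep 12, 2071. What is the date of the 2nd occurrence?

Sep 27, 2071

The 2nd occurrence is 1 interval after the first: 1 × 15 = 15 days after Sep 12, 2071.
15 days later is Sep 27, 2071.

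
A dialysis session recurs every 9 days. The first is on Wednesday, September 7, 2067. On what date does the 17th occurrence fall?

January 29, 2068

The 17th occurrence is 16 intervals after the first: 16 × 9 = 144 days after September 7, 2067.
September has 30 days — 23 days to the end of September leaves 121.
October has 31 days (90 left).
November has 30 days (60 left).
December has 31 days (29 left).
29 days into January → January 29, 2068.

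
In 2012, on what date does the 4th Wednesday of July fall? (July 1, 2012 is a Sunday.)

July 2012 begins on a Sunday, so the first Wednesday is July 4 (3 days later).
The 4th Wednesday is 3 weeks later: 4 + 21 = 25.

25 July 2012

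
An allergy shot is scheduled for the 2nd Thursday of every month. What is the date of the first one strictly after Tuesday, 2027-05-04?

2027-05-13

May 2027 starts on a Saturday; its first Thursday is the 6th, so the 2nd Thursday is the 13th — 2027-05-13.
2027-05-13 is after 2027-05-04, so that is the next one.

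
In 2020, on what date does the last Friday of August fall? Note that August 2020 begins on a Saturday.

28 August 2020

August 2020 begins on a Saturday, so the first Friday is August 7 (6 days later).
August 2020 has 31 days. Adding weeks: 7, 14, 21, 28 — the last one ≤ 31 is the 28th.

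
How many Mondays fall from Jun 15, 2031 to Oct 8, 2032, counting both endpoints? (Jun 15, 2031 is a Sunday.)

Jun 15, 2031 is a Sunday; the first Monday on or after it is Jun 16, 2031 (1 day later).
From Jun 16, 2031 to Oct 8, 2032: 198 + 282 = 480 days (rest of 2031, to Oct 8, 2032 in 2032).
480 ÷ 7 = 68 full weeks with remainder 4, so 68 more Mondays after the first → 69.

69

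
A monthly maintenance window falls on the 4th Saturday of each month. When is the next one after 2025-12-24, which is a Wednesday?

December 2025 starts on a Monday; its first Saturday is the 6th, so the 4th Saturday is the 27th — 2025-12-27.
2025-12-27 is after 2025-12-24, so that is the next one.

2025-12-27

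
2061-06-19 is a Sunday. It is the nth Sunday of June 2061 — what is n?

Day 19 falls in week ⌈19/7⌉ of the month.
Days 1–7 hold the 1st Sunday, 8–14 the 2nd, 15–21 the 3rd, 22–28 the 4th, 29–31 the 5th.
19 is in the range for the 3rd.

3rd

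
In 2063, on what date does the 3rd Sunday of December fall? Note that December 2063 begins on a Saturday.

16 December 2063

December 2063 begins on a Saturday, so the first Sunday is December 2 (1 day later).
The 3rd Sunday is 2 weeks later: 2 + 14 = 16.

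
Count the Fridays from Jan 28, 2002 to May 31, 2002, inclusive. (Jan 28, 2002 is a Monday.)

Jan 28, 2002 is a Monday; the first Friday on or after it is Feb 1, 2002 (4 days later).
From Feb 1, 2002 to May 31, 2002: 27 + 31 + 30 + 31 = 119 days (rest of Feb, Mar, Apr, May).
119 ÷ 7 = 17 full weeks with remainder 0, so 17 more Fridays after the first → 18.

18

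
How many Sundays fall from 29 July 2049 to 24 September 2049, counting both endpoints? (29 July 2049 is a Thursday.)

8

29 July 2049 is a Thursday; the first Sunday on or after it is 1 August 2049 (3 days later).
From 1 August 2049 to 24 September 2049: 30 + 24 = 54 days (rest of August, September).
54 ÷ 7 = 7 full weeks with remainder 5, so 7 more Sundays after the first → 8.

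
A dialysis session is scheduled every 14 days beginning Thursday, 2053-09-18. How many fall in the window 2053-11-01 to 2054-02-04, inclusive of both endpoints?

6

Occurrences land 14·i days after 2053-09-18 for i = 0, 1, 2, …
2053-11-01 is 44 days after the start; 44 ÷ 14 = 3 remainder 2; since the remainder is 2, round up to i = 4. First occurrence in the window: #5 on 2053-11-13 (4×14 = 56 days in).
2054-02-04 is 139 days after the start; 139 ÷ 14 = 9 remainder 13. Last occurrence in the window: #10 on 2054-01-22.
Occurrences #5 through #10: 6 in total.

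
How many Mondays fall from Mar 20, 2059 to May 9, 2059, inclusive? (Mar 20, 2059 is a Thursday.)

7

Mar 20, 2059 is a Thursday; the first Monday on or after it is Mar 24, 2059 (4 days later).
From Mar 24, 2059 to May 9, 2059: 7 + 30 + 9 = 46 days (rest of Mar, Apr, May).
46 ÷ 7 = 6 full weeks with remainder 4, so 6 more Mondays after the first → 7.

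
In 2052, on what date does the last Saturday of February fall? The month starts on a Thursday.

February 2052 begins on a Thursday, so the first Saturday is February 3 (2 days later).
February 2052 has 29 days. Adding weeks: 3, 10, 17, 24 — the last one ≤ 29 is the 24th.

2052-02-24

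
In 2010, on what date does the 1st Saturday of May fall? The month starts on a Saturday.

May 2010 begins on a Saturday, so the first Saturday is May 1.

2010-05-01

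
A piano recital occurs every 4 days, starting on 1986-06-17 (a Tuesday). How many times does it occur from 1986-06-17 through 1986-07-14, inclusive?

Occurrences land 4·i days after 1986-06-17 for i = 0, 1, 2, …
The window opens on the start date, so the first occurrence inside is #1 on 1986-06-17.
1986-07-14 is 27 days after the start; 27 ÷ 4 = 6 remainder 3. Last occurrence in the window: #7 on 1986-07-11.
Occurrences #1 through #7: 7 in total.

7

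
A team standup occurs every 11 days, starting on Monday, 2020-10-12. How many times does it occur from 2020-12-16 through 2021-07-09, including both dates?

19

Occurrences land 11·i days after 2020-10-12 for i = 0, 1, 2, …
2020-12-16 is 65 days after the start; 65 ÷ 11 = 5 remainder 10; since the remainder is 10, round up to i = 6. First occurrence in the window: #7 on 2020-12-17 (6×11 = 66 days in).
2021-07-09 is 270 days after the start; 270 ÷ 11 = 24 remainder 6. Last occurrence in the window: #25 on 2021-07-03.
Occurrences #7 through #25: 19 in total.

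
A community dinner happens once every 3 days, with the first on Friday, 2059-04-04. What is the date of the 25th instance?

2059-06-15

The 25th occurrence is 24 intervals after the first: 24 × 3 = 72 days after 2059-04-04.
April has 30 days — 26 days to the end of April leaves 46.
May has 31 days (15 left).
15 days into June → 2059-06-15.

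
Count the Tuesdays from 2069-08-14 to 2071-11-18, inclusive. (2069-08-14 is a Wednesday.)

2069-08-14 is a Wednesday; the first Tuesday on or after it is 2069-08-20 (6 days later).
From 2069-08-20 to 2071-11-18: 133 + 365 + 322 = 820 days (rest of 2069, 2070, to 2071-11-18 in 2071).
820 ÷ 7 = 117 full weeks with remainder 1, so 117 more Tuesdays after the first → 118.

118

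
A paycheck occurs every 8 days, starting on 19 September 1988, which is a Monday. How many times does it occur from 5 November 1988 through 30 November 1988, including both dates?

Occurrences land 8·i days after 19 September 1988 for i = 0, 1, 2, …
5 November 1988 is 47 days after the start; 47 ÷ 8 = 5 remainder 7; since the remainder is 7, round up to i = 6. First occurrence in the window: #7 on 6 November 1988 (6×8 = 48 days in).
30 November 1988 is 72 days after the start; 72 ÷ 8 = 9 remainder 0. Last occurrence in the window: #10 on 30 November 1988.
Occurrences #7 through #10: 4 in total.

4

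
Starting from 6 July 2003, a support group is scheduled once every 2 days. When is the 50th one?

12 October 2003

The 50th occurrence is 49 intervals after the first: 49 × 2 = 98 days after 6 July 2003.
July has 31 days — 25 days to the end of July leaves 73.
August has 31 days (42 left).
September has 30 days (12 left).
12 days into October → 12 October 2003.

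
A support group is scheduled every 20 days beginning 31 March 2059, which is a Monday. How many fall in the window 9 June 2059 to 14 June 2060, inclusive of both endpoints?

Occurrences land 20·i days after 31 March 2059 for i = 0, 1, 2, …
9 June 2059 is 70 days after the start; 70 ÷ 20 = 3 remainder 10; since the remainder is 10, round up to i = 4. First occurrence in the window: #5 on 19 June 2059 (4×20 = 80 days in).
14 June 2060 is 441 days after the start; 441 ÷ 20 = 22 remainder 1. Last occurrence in the window: #23 on 13 June 2060.
Occurrences #5 through #23: 19 in total.

19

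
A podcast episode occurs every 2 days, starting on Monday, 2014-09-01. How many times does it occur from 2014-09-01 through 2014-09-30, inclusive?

Occurrences land 2·i days after 2014-09-01 for i = 0, 1, 2, …
The window opens on the start date, so the first occurrence inside is #1 on 2014-09-01.
2014-09-30 is 29 days after the start; 29 ÷ 2 = 14 remainder 1. Last occurrence in the window: #15 on 2014-09-29.
Occurrences #1 through #15: 15 in total.

15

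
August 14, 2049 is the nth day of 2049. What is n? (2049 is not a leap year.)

Days in months before August: 31 + 28 + 31 + 30 + 31 + 30 + 31 = 212.
Plus 14 days into August → day 226.

226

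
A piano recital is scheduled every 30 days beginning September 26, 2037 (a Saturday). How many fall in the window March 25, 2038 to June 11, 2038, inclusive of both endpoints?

3

Occurrences land 30·i days after September 26, 2037 for i = 0, 1, 2, …
March 25, 2038 is 180 days after the start; 180 ÷ 30 = 6 remainder 0. First occurrence in the window: #7 on March 25, 2038 (6×30 = 180 days in).
June 11, 2038 is 258 days after the start; 258 ÷ 30 = 8 remainder 18. Last occurrence in the window: #9 on May 24, 2038.
Occurrences #7 through #9: 3 in total.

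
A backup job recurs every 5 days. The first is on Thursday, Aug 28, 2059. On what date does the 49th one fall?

The 49th occurrence is 48 intervals after the first: 48 × 5 = 240 days after Aug 28, 2059.
Aug has 31 days — 3 days to the end of Aug leaves 237.
Sep has 30 days (207 left).
Oct has 31 days (176 left).
Nov has 30 days (146 left).
Dec has 31 days (115 left).
Jan has 31 days (84 left).
Feb has 29 days (55 left).
Mar has 31 days (24 left).
24 days into Apr → Apr 24, 2060.

Apr 24, 2060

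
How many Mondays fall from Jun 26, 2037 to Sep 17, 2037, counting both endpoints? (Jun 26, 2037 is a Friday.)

Jun 26, 2037 is a Friday; the first Monday on or after it is Jun 29, 2037 (3 days later).
From Jun 29, 2037 to Sep 17, 2037: 1 + 31 + 31 + 17 = 80 days (rest of Jun, Jul, Aug, Sep).
80 ÷ 7 = 11 full weeks with remainder 3, so 11 more Mondays after the first → 12.

12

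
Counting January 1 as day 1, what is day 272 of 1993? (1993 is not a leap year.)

January has 31 days (272 − 31 = 241 remain).
February has 28 days (241 − 28 = 213 remain).
March has 31 days (213 − 31 = 182 remain).
April has 30 days (182 − 30 = 152 remain).
May has 31 days (152 − 31 = 121 remain).
June has 30 days (121 − 30 = 91 remain).
July has 31 days (91 − 31 = 60 remain).
August has 31 days (60 − 31 = 29 remain).
29 into September → September 29.

September 29, 1993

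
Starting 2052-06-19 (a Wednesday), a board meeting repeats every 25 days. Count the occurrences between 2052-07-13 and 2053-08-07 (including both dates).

16

Occurrences land 25·i days after 2052-06-19 for i = 0, 1, 2, …
2052-07-13 is 24 days after the start; 24 ÷ 25 = 0 remainder 24; since the remainder is 24, round up to i = 1. First occurrence in the window: #2 on 2052-07-14 (1×25 = 25 days in).
2053-08-07 is 414 days after the start; 414 ÷ 25 = 16 remainder 14. Last occurrence in the window: #17 on 2053-07-24.
Occurrences #2 through #17: 16 in total.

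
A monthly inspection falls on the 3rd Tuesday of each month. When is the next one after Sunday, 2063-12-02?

2063-12-18

December 2063 starts on a Saturday; its first Tuesday is the 4th, so the 3rd Tuesday is the 18th — 2063-12-18.
2063-12-18 is after 2063-12-02, so that is the next one.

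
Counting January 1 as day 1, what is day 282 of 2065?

January has 31 days (282 − 31 = 251 remain).
February has 28 days (251 − 28 = 223 remain).
March has 31 days (223 − 31 = 192 remain).
April has 30 days (192 − 30 = 162 remain).
May has 31 days (162 − 31 = 131 remain).
June has 30 days (131 − 30 = 101 remain).
July has 31 days (101 − 31 = 70 remain).
August has 31 days (70 − 31 = 39 remain).
September has 30 days (39 − 30 = 9 remain).
9 into October → October 9.

9 October 2065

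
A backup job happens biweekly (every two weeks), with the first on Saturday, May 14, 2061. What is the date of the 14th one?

The 14th occurrence is 13 intervals after the first: 13 × 14 = 182 days after May 14, 2061.
May has 31 days — 17 days to the end of May leaves 165.
June has 30 days (135 left).
July has 31 days (104 left).
August has 31 days (73 left).
September has 30 days (43 left).
October has 31 days (12 left).
12 days into November → November 12, 2061.

November 12, 2061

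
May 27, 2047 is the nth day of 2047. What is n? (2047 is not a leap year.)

147

Days in months before May: 31 + 28 + 31 + 30 = 120.
Plus 27 days into May → day 147.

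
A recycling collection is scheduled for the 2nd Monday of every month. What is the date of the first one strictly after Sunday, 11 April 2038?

April 2038 starts on a Thursday; its first Monday is the 5th, so the 2nd Monday is the 12th — 12 April 2038.
12 April 2038 is after 11 April 2038, so that is the next one.

12 April 2038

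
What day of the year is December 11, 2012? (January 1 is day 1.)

Days in months before December: 31 + 29 + 31 + 30 + 31 + 30 + 31 + 31 + 30 + 31 + 30 = 335.
Plus 11 days into December → day 346.

346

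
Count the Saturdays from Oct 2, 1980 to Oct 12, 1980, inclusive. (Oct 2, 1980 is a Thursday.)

Oct 2, 1980 is a Thursday; the first Saturday on or after it is Oct 4, 1980 (2 days later).
From Oct 4, 1980 to Oct 12, 1980 is 12 − 4 = 8 days.
8 ÷ 7 = 1 full weeks with remainder 1, so 1 more Saturdays after the first → 2.

2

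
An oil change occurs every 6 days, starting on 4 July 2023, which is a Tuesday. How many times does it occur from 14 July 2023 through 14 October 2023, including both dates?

16

Occurrences land 6·i days after 4 July 2023 for i = 0, 1, 2, …
14 July 2023 is 10 days after the start; 10 ÷ 6 = 1 remainder 4; since the remainder is 4, round up to i = 2. First occurrence in the window: #3 on 16 July 2023 (2×6 = 12 days in).
14 October 2023 is 102 days after the start; 102 ÷ 6 = 17 remainder 0. Last occurrence in the window: #18 on 14 October 2023.
Occurrences #3 through #18: 16 in total.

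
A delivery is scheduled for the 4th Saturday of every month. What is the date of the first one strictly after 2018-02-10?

February 2018 starts on a Thursday; its first Saturday is the 3rd, so the 4th Saturday is the 24th — 2018-02-24.
2018-02-24 is after 2018-02-10, so that is the next one.

2018-02-24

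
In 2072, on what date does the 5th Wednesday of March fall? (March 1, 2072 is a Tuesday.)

March 2072 begins on a Tuesday, so the first Wednesday is March 2 (1 day later).
The 5th Wednesday is 4 weeks later: 2 + 28 = 30.

30 March 2072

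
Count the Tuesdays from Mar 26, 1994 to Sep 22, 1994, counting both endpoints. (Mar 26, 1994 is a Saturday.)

26

Mar 26, 1994 is a Saturday; the first Tuesday on or after it is Mar 29, 1994 (3 days later).
From Mar 29, 1994 to Sep 22, 1994: 2 + 30 + 31 + 30 + 31 + 31 + 22 = 177 days (rest of Mar, Apr, May, Jun, Jul, Aug, Sep).
177 ÷ 7 = 25 full weeks with remainder 2, so 25 more Tuesdays after the first → 26.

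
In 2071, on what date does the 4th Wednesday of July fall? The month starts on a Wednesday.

July 22, 2071

July 2071 begins on a Wednesday, so the first Wednesday is July 1.
The 4th Wednesday is 3 weeks later: 1 + 21 = 22.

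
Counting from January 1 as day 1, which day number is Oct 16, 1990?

289

Days in months before Oct: 31 + 28 + 31 + 30 + 31 + 30 + 31 + 31 + 30 = 273.
Plus 16 days into Oct → day 289.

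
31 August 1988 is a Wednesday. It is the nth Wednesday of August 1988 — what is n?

Day 31 falls in week ⌈31/7⌉ of the month.
Days 1–7 hold the 1st Wednesday, 8–14 the 2nd, 15–21 the 3rd, 22–28 the 4th, 29–31 the 5th.
31 is in the range for the 5th.

5th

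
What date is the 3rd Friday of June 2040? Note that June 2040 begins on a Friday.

2040-06-15

June 2040 begins on a Friday, so the first Friday is June 1.
The 3rd Friday is 2 weeks later: 1 + 14 = 15.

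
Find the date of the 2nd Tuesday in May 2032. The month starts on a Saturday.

May 2032 begins on a Saturday, so the first Tuesday is May 4 (3 days later).
The 2nd Tuesday is 1 weeks later: 4 + 7 = 11.

11 May 2032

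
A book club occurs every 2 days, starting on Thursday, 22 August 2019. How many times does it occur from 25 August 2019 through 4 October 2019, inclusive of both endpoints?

20

Occurrences land 2·i days after 22 August 2019 for i = 0, 1, 2, …
25 August 2019 is 3 days after the start; 3 ÷ 2 = 1 remainder 1; since the remainder is 1, round up to i = 2. First occurrence in the window: #3 on 26 August 2019 (2×2 = 4 days in).
4 October 2019 is 43 days after the start; 43 ÷ 2 = 21 remainder 1. Last occurrence in the window: #22 on 3 October 2019.
Occurrences #3 through #22: 20 in total.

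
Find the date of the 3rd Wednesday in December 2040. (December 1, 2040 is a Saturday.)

December 19, 2040

December 2040 begins on a Saturday, so the first Wednesday is December 5 (4 days later).
The 3rd Wednesday is 2 weeks later: 5 + 14 = 19.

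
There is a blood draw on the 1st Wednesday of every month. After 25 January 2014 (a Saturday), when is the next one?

5 February 2014

January 2014 starts on a Wednesday, so its 1st Wednesday is 1 January 2014.
That is not after 25 January 2014, so look at February 2014.
February 2014 starts on a Saturday, so its 1st Wednesday is 5 February 2014 (4 days in).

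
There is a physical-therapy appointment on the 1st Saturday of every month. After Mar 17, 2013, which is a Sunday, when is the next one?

Apr 6, 2013

Mar 2013 starts on a Friday, so its 1st Saturday is Mar 2, 2013 (1 day in).
That is not after Mar 17, 2013, so look at Apr 2013.
Apr 2013 starts on a Monday, so its 1st Saturday is Apr 6, 2013 (5 days in).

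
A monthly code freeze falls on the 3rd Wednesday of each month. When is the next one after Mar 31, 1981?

Apr 15, 1981

Mar 1981 starts on a Sunday; its first Wednesday is the 4th, so the 3rd Wednesday is the 18th — Mar 18, 1981.
That is not after Mar 31, 1981, so look at Apr 1981.
Apr 1981 starts on a Wednesday; its first Wednesday is the 1st, so the 3rd Wednesday is the 15th — Apr 15, 1981.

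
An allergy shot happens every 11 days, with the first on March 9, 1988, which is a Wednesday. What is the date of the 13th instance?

July 19, 1988

The 13th occurrence is 12 intervals after the first: 12 × 11 = 132 days after March 9, 1988.
March has 31 days — 22 days to the end of March leaves 110.
April has 30 days (80 left).
May has 31 days (49 left).
June has 30 days (19 left).
19 days into July → July 19, 1988.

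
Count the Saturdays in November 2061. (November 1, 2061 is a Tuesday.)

November 1, 2061 is a Tuesday; the first Saturday on or after it is November 5, 2061 (4 days later).
From November 5, 2061 to November 30, 2061 is 30 − 5 = 25 days.
25 ÷ 7 = 3 full weeks with remainder 4, so 3 more Saturdays after the first → 4.

4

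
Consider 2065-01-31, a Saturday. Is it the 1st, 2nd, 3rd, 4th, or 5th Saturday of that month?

Day 31 falls in week ⌈31/7⌉ of the month.
Days 1–7 hold the 1st Saturday, 8–14 the 2nd, 15–21 the 3rd, 22–28 the 4th, 29–31 the 5th.
31 is in the range for the 5th.

5th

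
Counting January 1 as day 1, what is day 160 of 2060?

Jun 8, 2060

Jan has 31 days (160 − 31 = 129 remain).
Feb has 29 days (129 − 29 = 100 remain).
Mar has 31 days (100 − 31 = 69 remain).
Apr has 30 days (69 − 30 = 39 remain).
May has 31 days (39 − 31 = 8 remain).
8 into Jun → Jun 8.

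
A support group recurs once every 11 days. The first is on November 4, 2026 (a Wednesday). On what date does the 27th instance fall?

The 27th occurrence is 26 intervals after the first: 26 × 11 = 286 days after November 4, 2026.
November has 30 days — 26 days to the end of November leaves 260.
December has 31 days (229 left).
January has 31 days (198 left).
February has 28 days (170 left).
March has 31 days (139 left).
April has 30 days (109 left).
May has 31 days (78 left).
June has 30 days (48 left).
July has 31 days (17 left).
17 days into August → August 17, 2027.

August 17, 2027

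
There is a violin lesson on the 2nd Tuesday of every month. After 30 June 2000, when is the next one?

June 2000 starts on a Thursday; its first Tuesday is the 6th, so the 2nd Tuesday is the 13th — 13 June 2000.
That is not after 30 June 2000, so look at July 2000.
July 2000 starts on a Saturday; its first Tuesday is the 4th, so the 2nd Tuesday is the 11th — 11 July 2000.

11 July 2000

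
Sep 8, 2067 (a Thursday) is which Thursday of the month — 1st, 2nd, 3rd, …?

2nd

Day 8 falls in week ⌈8/7⌉ of the month.
Days 1–7 hold the 1st Thursday, 8–14 the 2nd, 15–21 the 3rd, 22–28 the 4th, 29–31 the 5th.
8 is in the range for the 2nd.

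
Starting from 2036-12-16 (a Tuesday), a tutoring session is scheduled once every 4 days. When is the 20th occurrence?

2037-03-02

The 20th occurrence is 19 intervals after the first: 19 × 4 = 76 days after 2036-12-16.
December has 31 days — 15 days to the end of December leaves 61.
January has 31 days (30 left).
February has 28 days (2 left).
2 days into March → 2037-03-02.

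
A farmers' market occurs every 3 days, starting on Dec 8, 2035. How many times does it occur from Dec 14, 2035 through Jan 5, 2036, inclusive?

Occurrences land 3·i days after Dec 8, 2035 for i = 0, 1, 2, …
Dec 14, 2035 is 6 days after the start; 6 ÷ 3 = 2 remainder 0. First occurrence in the window: #3 on Dec 14, 2035 (2×3 = 6 days in).
Jan 5, 2036 is 28 days after the start; 28 ÷ 3 = 9 remainder 1. Last occurrence in the window: #10 on Jan 4, 2036.
Occurrences #3 through #10: 8 in total.

8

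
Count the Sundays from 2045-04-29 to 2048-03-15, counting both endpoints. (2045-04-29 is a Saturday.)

151

2045-04-29 is a Saturday; the first Sunday on or after it is 2045-04-30 (1 day later).
From 2045-04-30 to 2048-03-15: 245 + 365 + 365 + 75 = 1050 days (rest of 2045, 2046, 2047, to 2048-03-15 in 2048).
1050 ÷ 7 = 150 full weeks with remainder 0, so 150 more Sundays after the first → 151.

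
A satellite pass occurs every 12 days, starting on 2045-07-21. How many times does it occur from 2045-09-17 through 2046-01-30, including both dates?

12

Occurrences land 12·i days after 2045-07-21 for i = 0, 1, 2, …
2045-09-17 is 58 days after the start; 58 ÷ 12 = 4 remainder 10; since the remainder is 10, round up to i = 5. First occurrence in the window: #6 on 2045-09-19 (5×12 = 60 days in).
2046-01-30 is 193 days after the start; 193 ÷ 12 = 16 remainder 1. Last occurrence in the window: #17 on 2046-01-29.
Occurrences #6 through #17: 12 in total.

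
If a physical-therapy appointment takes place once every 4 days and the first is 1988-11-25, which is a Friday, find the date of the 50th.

1989-06-09

The 50th occurrence is 49 intervals after the first: 49 × 4 = 196 days after 1988-11-25.
November has 30 days — 5 days to the end of November leaves 191.
December has 31 days (160 left).
January has 31 days (129 left).
February has 28 days (101 left).
March has 31 days (70 left).
April has 30 days (40 left).
May has 31 days (9 left).
9 days into June → 1989-06-09.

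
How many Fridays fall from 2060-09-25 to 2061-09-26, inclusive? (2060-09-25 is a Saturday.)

52

2060-09-25 is a Saturday; the first Friday on or after it is 2060-10-01 (6 days later).
From 2060-10-01 to 2061-09-26: 91 + 269 = 360 days (rest of 2060, to 2061-09-26 in 2061).
360 ÷ 7 = 51 full weeks with remainder 3, so 51 more Fridays after the first → 52.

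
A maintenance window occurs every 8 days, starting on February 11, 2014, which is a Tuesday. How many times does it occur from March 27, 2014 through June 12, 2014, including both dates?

Occurrences land 8·i days after February 11, 2014 for i = 0, 1, 2, …
March 27, 2014 is 44 days after the start; 44 ÷ 8 = 5 remainder 4; since the remainder is 4, round up to i = 6. First occurrence in the window: #7 on March 31, 2014 (6×8 = 48 days in).
June 12, 2014 is 121 days after the start; 121 ÷ 8 = 15 remainder 1. Last occurrence in the window: #16 on June 11, 2014.
Occurrences #7 through #16: 10 in total.

10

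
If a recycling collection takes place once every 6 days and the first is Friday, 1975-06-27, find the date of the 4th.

1975-07-15

The 4th occurrence is 3 intervals after the first: 3 × 6 = 18 days after 1975-06-27.
June has 30 days — 3 days to the end of June leaves 15.
15 days into July → 1975-07-15.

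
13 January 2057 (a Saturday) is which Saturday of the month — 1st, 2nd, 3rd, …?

2nd

Day 13 falls in week ⌈13/7⌉ of the month.
Days 1–7 hold the 1st Saturday, 8–14 the 2nd, 15–21 the 3rd, 22–28 the 4th, 29–31 the 5th.
13 is in the range for the 2nd.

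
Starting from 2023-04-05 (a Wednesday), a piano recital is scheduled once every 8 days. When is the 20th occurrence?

The 20th occurrence is 19 intervals after the first: 19 × 8 = 152 days after 2023-04-05.
April has 30 days — 25 days to the end of April leaves 127.
May has 31 days (96 left).
June has 30 days (66 left).
July has 31 days (35 left).
August has 31 days (4 left).
4 days into September → 2023-09-04.

2023-09-04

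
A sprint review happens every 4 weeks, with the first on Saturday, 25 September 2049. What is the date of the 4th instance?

The 4th occurrence is 3 intervals after the first: 3 × 28 = 84 days after 25 September 2049.
September has 30 days — 5 days to the end of September leaves 79.
October has 31 days (48 left).
November has 30 days (18 left).
18 days into December → 18 December 2049.

18 December 2049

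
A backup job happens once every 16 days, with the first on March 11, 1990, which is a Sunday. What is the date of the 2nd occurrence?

March 27, 1990

The 2nd occurrence is 1 interval after the first: 1 × 16 = 16 days after March 11, 1990.
16 days later is March 27, 1990.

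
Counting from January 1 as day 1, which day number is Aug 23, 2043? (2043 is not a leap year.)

235

Days in months before Aug: 31 + 28 + 31 + 30 + 31 + 30 + 31 = 212.
Plus 23 days into Aug → day 235.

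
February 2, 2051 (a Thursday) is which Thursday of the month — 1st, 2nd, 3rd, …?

Day 2 falls in week ⌈2/7⌉ of the month.
Days 1–7 hold the 1st Thursday, 8–14 the 2nd, 15–21 the 3rd, 22–28 the 4th, 29–31 the 5th.
2 is in the range for the 1st.

1st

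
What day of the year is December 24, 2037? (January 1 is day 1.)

358

Days in months before December: 31 + 28 + 31 + 30 + 31 + 30 + 31 + 31 + 30 + 31 + 30 = 334.
Plus 24 days into December → day 358.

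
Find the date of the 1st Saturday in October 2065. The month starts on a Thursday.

October 2065 begins on a Thursday, so the first Saturday is October 3 (2 days later).

3 October 2065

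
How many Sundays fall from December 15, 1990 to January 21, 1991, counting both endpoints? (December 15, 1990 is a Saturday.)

December 15, 1990 is a Saturday; the first Sunday on or after it is December 16, 1990 (1 day later).
From December 16, 1990 to January 21, 1991: 15 + 21 = 36 days (rest of December, January).
36 ÷ 7 = 5 full weeks with remainder 1, so 5 more Sundays after the first → 6.

6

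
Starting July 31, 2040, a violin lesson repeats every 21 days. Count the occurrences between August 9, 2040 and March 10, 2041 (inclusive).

Occurrences land 21·i days after July 31, 2040 for i = 0, 1, 2, …
August 9, 2040 is 9 days after the start; 9 ÷ 21 = 0 remainder 9; since the remainder is 9, round up to i = 1. First occurrence in the window: #2 on August 21, 2040 (1×21 = 21 days in).
March 10, 2041 is 222 days after the start; 222 ÷ 21 = 10 remainder 12. Last occurrence in the window: #11 on February 26, 2041.
Occurrences #2 through #11: 10 in total.

10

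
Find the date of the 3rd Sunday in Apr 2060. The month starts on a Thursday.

Apr 2060 begins on a Thursday, so the first Sunday is Apr 4 (3 days later).
The 3rd Sunday is 2 weeks later: 4 + 14 = 18.

Apr 18, 2060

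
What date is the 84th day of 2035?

25 March 2035

January has 31 days (84 − 31 = 53 remain).
February has 28 days (53 − 28 = 25 remain).
25 into March → March 25.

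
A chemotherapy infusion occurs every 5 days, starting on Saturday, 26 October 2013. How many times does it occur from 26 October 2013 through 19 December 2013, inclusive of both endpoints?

Occurrences land 5·i days after 26 October 2013 for i = 0, 1, 2, …
The window opens on the start date, so the first occurrence inside is #1 on 26 October 2013.
19 December 2013 is 54 days after the start; 54 ÷ 5 = 10 remainder 4. Last occurrence in the window: #11 on 15 December 2013.
Occurrences #1 through #11: 11 in total.

11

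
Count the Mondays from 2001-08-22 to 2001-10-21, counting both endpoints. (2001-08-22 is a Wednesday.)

2001-08-22 is a Wednesday; the first Monday on or after it is 2001-08-27 (5 days later).
From 2001-08-27 to 2001-10-21: 4 + 30 + 21 = 55 days (rest of August, September, October).
55 ÷ 7 = 7 full weeks with remainder 6, so 7 more Mondays after the first → 8.

8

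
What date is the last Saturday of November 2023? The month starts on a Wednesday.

2023-11-25

November 2023 begins on a Wednesday, so the first Saturday is November 4 (3 days later).
November 2023 has 30 days. Adding weeks: 4, 11, 18, 25 — the last one ≤ 30 is the 25th.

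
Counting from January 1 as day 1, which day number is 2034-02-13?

Days in months before February: 31 = 31.
Plus 13 days into February → day 44.

44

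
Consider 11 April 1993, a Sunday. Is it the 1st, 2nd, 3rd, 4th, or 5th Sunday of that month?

Day 11 falls in week ⌈11/7⌉ of the month.
Days 1–7 hold the 1st Sunday, 8–14 the 2nd, 15–21 the 3rd, 22–28 the 4th, 29–31 the 5th.
11 is in the range for the 2nd.

2nd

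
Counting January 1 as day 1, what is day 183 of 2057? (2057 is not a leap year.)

Jul 2, 2057

Jan has 31 days (183 − 31 = 152 remain).
Feb has 28 days (152 − 28 = 124 remain).
Mar has 31 days (124 − 31 = 93 remain).
Apr has 30 days (93 − 30 = 63 remain).
May has 31 days (63 − 31 = 32 remain).
Jun has 30 days (32 − 30 = 2 remain).
2 into Jul → Jul 2.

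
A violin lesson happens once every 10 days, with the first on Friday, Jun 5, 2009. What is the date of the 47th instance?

The 47th occurrence is 46 intervals after the first: 46 × 10 = 460 days after Jun 5, 2009.
Jun has 30 days — 25 days to the end of Jun leaves 435.
From end of Jun to end of 2009 is 184 days (251 left).
Jan has 31 days (220 left).
Feb has 28 days (192 left).
Mar has 31 days (161 left).
Apr has 30 days (131 left).
May has 31 days (100 left).
Jun has 30 days (70 left).
Jul has 31 days (39 left).
Aug has 31 days (8 left).
8 days into Sep → Sep 8, 2010.

Sep 8, 2010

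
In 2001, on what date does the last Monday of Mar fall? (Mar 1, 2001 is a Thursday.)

Mar 26, 2001

Mar 2001 begins on a Thursday, so the first Monday is Mar 5 (4 days later).
Mar 2001 has 31 days. Adding weeks: 5, 12, 19, 26 — the last one ≤ 31 is the 26th.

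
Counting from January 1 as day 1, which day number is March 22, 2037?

Days in months before March: 31 + 28 = 59.
Plus 22 days into March → day 81.

81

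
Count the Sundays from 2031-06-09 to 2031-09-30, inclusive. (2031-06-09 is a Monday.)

16

2031-06-09 is a Monday; the first Sunday on or after it is 2031-06-15 (6 days later).
From 2031-06-15 to 2031-09-30: 15 + 31 + 31 + 30 = 107 days (rest of June, July, August, September).
107 ÷ 7 = 15 full weeks with remainder 2, so 15 more Sundays after the first → 16.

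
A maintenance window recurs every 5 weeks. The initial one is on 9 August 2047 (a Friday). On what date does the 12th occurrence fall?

The 12th occurrence is 11 intervals after the first: 11 × 35 = 385 days after 9 August 2047.
August has 31 days — 22 days to the end of August leaves 363.
September has 30 days (333 left).
October has 31 days (302 left).
November has 30 days (272 left).
December has 31 days (241 left).
January has 31 days (210 left).
February has 29 days (181 left).
March has 31 days (150 left).
April has 30 days (120 left).
May has 31 days (89 left).
June has 30 days (59 left).
July has 31 days (28 left).
28 days into August → 28 August 2048.

28 August 2048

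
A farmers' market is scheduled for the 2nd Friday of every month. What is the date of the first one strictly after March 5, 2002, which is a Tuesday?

March 8, 2002

March 2002 starts on a Friday; its first Friday is the 1st, so the 2nd Friday is the 8th — March 8, 2002.
March 8, 2002 is after March 5, 2002, so that is the next one.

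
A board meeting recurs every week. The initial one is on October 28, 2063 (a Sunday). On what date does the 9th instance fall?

The 9th occurrence is 8 intervals after the first: 8 × 7 = 56 days after October 28, 2063.
October has 31 days — 3 days to the end of October leaves 53.
November has 30 days (23 left).
23 days into December → December 23, 2063.

December 23, 2063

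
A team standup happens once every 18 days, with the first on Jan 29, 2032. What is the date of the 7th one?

May 16, 2032

The 7th occurrence is 6 intervals after the first: 6 × 18 = 108 days after Jan 29, 2032.
Jan has 31 days — 2 days to the end of Jan leaves 106.
Feb has 29 days (77 left).
Mar has 31 days (46 left).
Apr has 30 days (16 left).
16 days into May → May 16, 2032.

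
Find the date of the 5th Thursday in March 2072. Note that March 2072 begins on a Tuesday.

March 2072 begins on a Tuesday, so the first Thursday is March 3 (2 days later).
The 5th Thursday is 4 weeks later: 3 + 28 = 31.

31 March 2072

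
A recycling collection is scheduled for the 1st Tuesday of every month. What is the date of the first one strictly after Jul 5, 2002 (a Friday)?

Aug 6, 2002

Jul 2002 starts on a Monday, so its 1st Tuesday is Jul 2, 2002 (1 day in).
That is not after Jul 5, 2002, so look at Aug 2002.
Aug 2002 starts on a Thursday, so its 1st Tuesday is Aug 6, 2002 (5 days in).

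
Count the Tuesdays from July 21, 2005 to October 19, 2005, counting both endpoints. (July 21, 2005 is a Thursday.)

13

July 21, 2005 is a Thursday; the first Tuesday on or after it is July 26, 2005 (5 days later).
From July 26, 2005 to October 19, 2005: 5 + 31 + 30 + 19 = 85 days (rest of July, August, September, October).
85 ÷ 7 = 12 full weeks with remainder 1, so 12 more Tuesdays after the first → 13.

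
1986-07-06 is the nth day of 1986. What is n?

187

Days in months before July: 31 + 28 + 31 + 30 + 31 + 30 = 181.
Plus 6 days into July → day 187.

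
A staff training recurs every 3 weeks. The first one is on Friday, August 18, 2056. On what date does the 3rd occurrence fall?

September 29, 2056

The 3rd occurrence is 2 intervals after the first: 2 × 21 = 42 days after August 18, 2056.
August has 31 days — 13 days to the end of August leaves 29.
29 days into September → September 29, 2056.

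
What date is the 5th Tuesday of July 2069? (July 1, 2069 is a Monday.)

30 July 2069

July 2069 begins on a Monday, so the first Tuesday is July 2 (1 day later).
The 5th Tuesday is 4 weeks later: 2 + 28 = 30.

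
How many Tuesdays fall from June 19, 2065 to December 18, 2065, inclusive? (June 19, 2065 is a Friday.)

26

June 19, 2065 is a Friday; the first Tuesday on or after it is June 23, 2065 (4 days later).
From June 23, 2065 to December 18, 2065: 7 + 31 + 31 + 30 + 31 + 30 + 18 = 178 days (rest of June, July, August, September, October, November, December).
178 ÷ 7 = 25 full weeks with remainder 3, so 25 more Tuesdays after the first → 26.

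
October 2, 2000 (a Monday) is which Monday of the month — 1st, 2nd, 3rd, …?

1st

Day 2 falls in week ⌈2/7⌉ of the month.
Days 1–7 hold the 1st Monday, 8–14 the 2nd, 15–21 the 3rd, 22–28 the 4th, 29–31 the 5th.
2 is in the range for the 1st.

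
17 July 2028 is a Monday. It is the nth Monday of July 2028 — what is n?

3rd

Day 17 falls in week ⌈17/7⌉ of the month.
Days 1–7 hold the 1st Monday, 8–14 the 2nd, 15–21 the 3rd, 22–28 the 4th, 29–31 the 5th.
17 is in the range for the 3rd.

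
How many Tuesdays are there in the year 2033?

52

January 1, 2033 is a Saturday; the first Tuesday on or after it is January 4, 2033 (3 days later).
From January 4, 2033 to December 31, 2033: 27 + 28 + 31 + 30 + 31 + 30 + 31 + 31 + 30 + 31 + 30 + 31 = 361 days (rest of January, February, March, April, May, June, July, August, September, October, November, December).
361 ÷ 7 = 51 full weeks with remainder 4, so 51 more Tuesdays after the first → 52.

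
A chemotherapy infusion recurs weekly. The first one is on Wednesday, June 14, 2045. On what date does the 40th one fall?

The 40th occurrence is 39 intervals after the first: 39 × 7 = 273 days after June 14, 2045.
June has 30 days — 16 days to the end of June leaves 257.
July has 31 days (226 left).
August has 31 days (195 left).
September has 30 days (165 left).
October has 31 days (134 left).
November has 30 days (104 left).
December has 31 days (73 left).
January has 31 days (42 left).
February has 28 days (14 left).
14 days into March → March 14, 2046.

March 14, 2046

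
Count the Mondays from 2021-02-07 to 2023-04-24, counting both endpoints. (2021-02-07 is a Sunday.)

116

2021-02-07 is a Sunday; the first Monday on or after it is 2021-02-08 (1 day later).
From 2021-02-08 to 2023-04-24: 326 + 365 + 114 = 805 days (rest of 2021, 2022, to 2023-04-24 in 2023).
805 ÷ 7 = 115 full weeks with remainder 0, so 115 more Mondays after the first → 116.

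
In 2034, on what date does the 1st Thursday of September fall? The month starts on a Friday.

September 2034 begins on a Friday, so the first Thursday is September 7 (6 days later).

7 September 2034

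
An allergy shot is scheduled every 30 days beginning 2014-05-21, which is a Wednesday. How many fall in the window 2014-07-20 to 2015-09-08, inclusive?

14

Occurrences land 30·i days after 2014-05-21 for i = 0, 1, 2, …
2014-07-20 is 60 days after the start; 60 ÷ 30 = 2 remainder 0. First occurrence in the window: #3 on 2014-07-20 (2×30 = 60 days in).
2015-09-08 is 475 days after the start; 475 ÷ 30 = 15 remainder 25. Last occurrence in the window: #16 on 2015-08-14.
Occurrences #3 through #16: 14 in total.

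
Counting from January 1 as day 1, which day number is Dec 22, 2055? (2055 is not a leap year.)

Days in months before Dec: 31 + 28 + 31 + 30 + 31 + 30 + 31 + 31 + 30 + 31 + 30 = 334.
Plus 22 days into Dec → day 356.

356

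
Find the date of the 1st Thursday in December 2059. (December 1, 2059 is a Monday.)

December 2059 begins on a Monday, so the first Thursday is December 4 (3 days later).

2059-12-04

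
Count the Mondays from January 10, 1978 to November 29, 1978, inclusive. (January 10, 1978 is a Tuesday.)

46

January 10, 1978 is a Tuesday; the first Monday on or after it is January 16, 1978 (6 days later).
From January 16, 1978 to November 29, 1978: 15 + 28 + 31 + 30 + 31 + 30 + 31 + 31 + 30 + 31 + 29 = 317 days (rest of January, February, March, April, May, June, July, August, September, October, November).
317 ÷ 7 = 45 full weeks with remainder 2, so 45 more Mondays after the first → 46.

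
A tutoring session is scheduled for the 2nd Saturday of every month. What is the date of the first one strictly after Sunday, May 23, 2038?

May 2038 starts on a Saturday; its first Saturday is the 1st, so the 2nd Saturday is the 8th — May 8, 2038.
That is not after May 23, 2038, so look at Jun 2038.
Jun 2038 starts on a Tuesday; its first Saturday is the 5th, so the 2nd Saturday is the 12th — Jun 12, 2038.

Jun 12, 2038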